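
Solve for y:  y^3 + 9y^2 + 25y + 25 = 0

Possible rational roots are divisors of 25. Testing y = -5 gives 0, so (y + 5) is a factor.
Divide: y^3 + 9y^2 + 25y + 25 = (y + 5)(y^2 + 4y + 5).
The quadratic y^2 + 4y + 5 has discriminant -4 < 0, so no further real roots.

y = -5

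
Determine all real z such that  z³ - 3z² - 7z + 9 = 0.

z = -2.1623 or z = 1 or z = 4.1623

Possible rational roots are divisors of 9. Testing z = 1 gives 0, so (z - 1) is a factor.
Divide: z³ - 3z² - 7z + 9 = (z - 1)(z² - 2z - 9).
Apply the quadratic formula to z² - 2z - 9 = 0: z = (2 ± √40)/2, i.e. z ≈ 4.1623 or z ≈ -2.1623.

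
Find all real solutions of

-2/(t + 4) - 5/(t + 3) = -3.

t = -3.7863 or t = -0.8804

Multiply both sides by (t + 4)(t + 3):
-2(t + 3) - 5(t + 4) = -3(t + 4)(t + 3).
Expand and collect terms: -3t^2 - 14t - 10 = 0.
By the quadratic formula, t = (14 +/- sqrt(76)) / -6, so t ~= -3.7863 or t ~= -0.8804.
Neither value makes a denominator zero (t != -4, t != -3), so both are valid.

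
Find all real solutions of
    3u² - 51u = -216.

Bring every term to one side: 3u² - 51u + 216 = 0.
Factor: 3(u - 9)(u - 8) = 0.
So u = 9 or u = 8.

u = 8 or u = 9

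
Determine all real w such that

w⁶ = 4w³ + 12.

w = -1.2599 or w = 1.8171

Let u = w³. The equation becomes u² - 4u - 12 = 0.
Factor: (u - 6)(u + 2) = 0, so u = 6 or u = -2.
w³ = 6 gives w = ∛(6) ≈ 1.8171.
w³ = -2 gives w = -∛(2) ≈ -1.2599.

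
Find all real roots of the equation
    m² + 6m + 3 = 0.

Discriminant: (6)² − 4·1·3 = 24.
Quadratic formula: m = (-6 ± √24) / 2.
So m = -3 + √(6) ≈ -0.5505 or m = -3 - √(6) ≈ -5.4495.

m = -5.4495 or m = -0.5505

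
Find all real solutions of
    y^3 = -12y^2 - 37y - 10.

Rearrange: y^3 + 12y^2 + 37y + 10 = 0.
Possible rational roots are divisors of 10. Testing y = -5 gives 0, so (y + 5) is a factor.
Divide: y^3 + 12y^2 + 37y + 10 = (y + 5)(y^2 + 7y + 2).
Apply the quadratic formula to y^2 + 7y + 2 = 0: y = (-7 +/- sqrt(41))/2, i.e. y ~= -0.2984 or y ~= -6.7016.

y = -6.7016 or y = -5 or y = -0.2984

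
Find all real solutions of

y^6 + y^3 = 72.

Let u = y^3. The equation becomes u^2 + u - 72 = 0.
Factor: (u + 9)(u - 8) = 0, so u = -9 or u = 8.
y^3 = -9 gives y = -(9)^(1/3) ~= -2.0801.
y^3 = 8 gives y = 2.

y = -2.0801 or y = 2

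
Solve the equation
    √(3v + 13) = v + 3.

v = 1

Square both sides: 3v + 13 = (v + 3)².
Expand and rearrange: v² + 3v - 4 = 0.
Solving gives v = 1 or v = -4.
Check each candidate in the original equation:
  v = 1: √(16) = 4, while v + 3 = 4 — valid.
  v = -4: √(1) = 1, while v + 3 = -1 — extraneous.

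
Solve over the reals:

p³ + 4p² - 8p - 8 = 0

p = -5.2361 or p = -0.7639 or p = 2

Possible rational roots are divisors of -8. Testing p = 2 gives 0, so (p - 2) is a factor.
Divide: p³ + 4p² - 8p - 8 = (p - 2)(p² + 6p + 4).
Apply the quadratic formula to p² + 6p + 4 = 0: p = (-6 ± √20)/2, i.e. p ≈ -0.7639 or p ≈ -5.2361.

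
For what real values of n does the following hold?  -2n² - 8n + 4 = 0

Discriminant: (-8)² − 4·(-2)·4 = 96.
Quadratic formula: n = (8 ± √96) / (-4).
So n = -√(6) - 2 ≈ -4.4495 or n = -2 + √(6) ≈ 0.4495.

n = -4.4495 or n = 0.4495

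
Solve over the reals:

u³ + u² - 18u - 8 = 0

u = -4.5616 or u = -0.4384 or u = 4

Possible rational roots are divisors of -8. Testing u = 4 gives 0, so (u - 4) is a factor.
Divide: u³ + u² - 18u - 8 = (u - 4)(u² + 5u + 2).
Apply the quadratic formula to u² + 5u + 2 = 0: u = (-5 ± √17)/2, i.e. u ≈ -0.4384 or u ≈ -4.5616.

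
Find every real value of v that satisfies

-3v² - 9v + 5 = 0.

Discriminant: (-9)² − 4·(-3)·5 = 141.
Quadratic formula: v = (9 ± √141) / (-6).
So v = -√(141)/6 - 3/2 ≈ -3.4791 or v = -3/2 + √(141)/6 ≈ 0.4791.

v = -3.4791 or v = 0.4791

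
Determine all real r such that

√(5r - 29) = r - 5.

r = 6 or r = 9

Square both sides: 5r - 29 = (r - 5)².
Expand and rearrange: r² - 15r + 54 = 0.
Solving gives r = 9 or r = 6.
Check each candidate in the original equation:
  r = 9: √(16) = 4, while r - 5 = 4 — valid.
  r = 6: √(1) = 1, while r - 5 = 1 — valid.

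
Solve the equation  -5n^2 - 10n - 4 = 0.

n = -1.4472 or n = -0.5528

Discriminant: (-10)^2 - 4*(-5)*(-4) = 20.
Quadratic formula: n = (10 +/- sqrt(20)) / (-10).
So n = -1 - sqrt(5)/5 ~= -1.4472 or n = -1 + sqrt(5)/5 ~= -0.5528.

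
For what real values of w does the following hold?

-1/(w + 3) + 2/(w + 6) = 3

w = -5.2153 or w = -3.4514

Multiply both sides by (w + 3)(w + 6):
-(w + 6) + 2(w + 3) = 3(w + 3)(w + 6).
Expand and collect terms: 3w² + 26w + 54 = 0.
By the quadratic formula, w = (-26 ± √28) / 6, so w ≈ -3.4514 or w ≈ -5.2153.
Neither value makes a denominator zero (w ≠ -3, w ≠ -6), so both are valid.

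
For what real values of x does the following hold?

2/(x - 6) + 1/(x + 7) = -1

x = -8.1644 or x = 4.1644

Multiply both sides by (x - 6)(x + 7):
2(x + 7) + (x - 6) = -(x - 6)(x + 7).
Expand and collect terms: -x^2 - 4x + 34 = 0.
By the quadratic formula, x = (4 +/- sqrt(152)) / -2, so x ~= -8.1644 or x ~= 4.1644.
Neither value makes a denominator zero (x != 6, x != -7), so both are valid.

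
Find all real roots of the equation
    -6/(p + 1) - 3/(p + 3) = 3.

Multiply both sides by (p + 1)(p + 3):
-6(p + 3) - 3(p + 1) = 3(p + 1)(p + 3).
Expand and collect terms: 3p² + 21p + 30 = 0.
Factor or apply the quadratic formula: p = -2 or p = -5.
Neither value makes a denominator zero (p ≠ -1, p ≠ -3), so both are valid.

p = -5 or p = -2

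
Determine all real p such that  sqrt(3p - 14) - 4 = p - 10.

Isolate the radical: sqrt(3p - 14) = p - 6.
Square both sides: 3p - 14 = (p - 6)^2.
Expand and rearrange: p^2 - 15p + 50 = 0.
Solving gives p = 10 or p = 5.
Check each candidate in the original equation:
  p = 10: sqrt(16) = 4, while p - 6 = 4 — valid.
  p = 5: sqrt(1) = 1, while p - 6 = -1 — extraneous.

p = 10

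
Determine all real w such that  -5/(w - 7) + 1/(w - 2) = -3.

w = 1.747 or w = 8.5864

Multiply both sides by (w - 7)(w - 2):
-5(w - 2) + (w - 7) = -3(w - 7)(w - 2).
Expand and collect terms: -3w² + 31w - 45 = 0.
By the quadratic formula, w = (-31 ± √421) / -6, so w ≈ 1.747 or w ≈ 8.5864.
Neither value makes a denominator zero (w ≠ 7, w ≠ 2), so both are valid.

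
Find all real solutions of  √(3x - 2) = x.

x = 1 or x = 2

Square both sides: 3x - 2 = (x)².
Expand and rearrange: x² - 3x + 2 = 0.
Solving gives x = 2 or x = 1.
Check each candidate in the original equation:
  x = 2: √(4) = 2, while x = 2 — valid.
  x = 1: √(1) = 1, while x = 1 — valid.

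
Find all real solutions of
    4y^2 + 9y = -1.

Rearrange to standard form: 4y^2 + 9y + 1 = 0.
Discriminant: (9)^2 - 4*4*1 = 65.
Quadratic formula: y = (-9 +/- sqrt(65)) / 8.
So y = -9/8 + sqrt(65)/8 ~= -0.1172 or y = -9/8 - sqrt(65)/8 ~= -2.1328.

y = -2.1328 or y = -0.1172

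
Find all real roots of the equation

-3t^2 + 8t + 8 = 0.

t = -0.7749 or t = 3.4415

Discriminant: (8)^2 - 4*(-3)*8 = 160.
Quadratic formula: t = (-8 +/- sqrt(160)) / (-6).
So t = 4/3 - 2*sqrt(10)/3 ~= -0.7749 or t = 4/3 + 2*sqrt(10)/3 ~= 3.4415.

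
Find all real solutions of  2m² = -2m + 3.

m = -1.8229 or m = 0.8229

Rearrange to standard form: 2m² + 2m - 3 = 0.
Discriminant: (2)² − 4·2·(-3) = 28.
Quadratic formula: m = (-2 ± √28) / 4.
So m = -1/2 + √(7)/2 ≈ 0.8229 or m = -√(7)/2 - 1/2 ≈ -1.8229.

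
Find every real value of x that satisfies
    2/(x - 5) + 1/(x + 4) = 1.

x = -3.1962 or x = 7.1962

Multiply both sides by (x - 5)(x + 4):
2(x + 4) + (x - 5) = (x - 5)(x + 4).
Expand and collect terms: x^2 - 4x - 23 = 0.
By the quadratic formula, x = (4 +/- sqrt(108)) / 2, so x ~= 7.1962 or x ~= -3.1962.
Neither value makes a denominator zero (x != 5, x != -4), so both are valid.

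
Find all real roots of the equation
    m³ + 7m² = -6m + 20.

Rearrange: m³ + 7m² + 6m - 20 = 0.
Possible rational roots are divisors of -20. Testing m = -5 gives 0, so (m + 5) is a factor.
Divide: m³ + 7m² + 6m - 20 = (m + 5)(m² + 2m - 4).
Apply the quadratic formula to m² + 2m - 4 = 0: m = (-2 ± √20)/2, i.e. m ≈ 1.2361 or m ≈ -3.2361.

m = -5 or m = -3.2361 or m = 1.2361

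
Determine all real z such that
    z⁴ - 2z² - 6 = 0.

Let u = z². The equation becomes u² - 2u - 6 = 0.
By the quadratic formula, u = 1 + √(7) or u = 1 - √(7).
z² = 1 + √(7) gives z = ±√(1 + √(7)) ≈ ±1.9094.
z² = 1 - √(7) < 0 has no real solution.

z = -1.9094 or z = 1.9094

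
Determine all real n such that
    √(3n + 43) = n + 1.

Square both sides: 3n + 43 = (n + 1)².
Expand and rearrange: n² - n - 42 = 0.
Solving gives n = 7 or n = -6.
Check each candidate in the original equation:
  n = 7: √(64) = 8, while n + 1 = 8 — valid.
  n = -6: √(25) = 5, while n + 1 = -5 — extraneous.

n = 7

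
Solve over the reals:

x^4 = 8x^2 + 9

x = -3 or x = 3

Let u = x^2. The equation becomes u^2 - 8u - 9 = 0.
Factor: (u - 9)(u + 1) = 0, so u = 9 or u = -1.
x^2 = 9 gives x = +/-3.
x^2 = -1 < 0 has no real solution.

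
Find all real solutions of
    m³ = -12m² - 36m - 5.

m = -6.8541 or m = -5 or m = -0.1459

Rearrange: m³ + 12m² + 36m + 5 = 0.
Possible rational roots are divisors of 5. Testing m = -5 gives 0, so (m + 5) is a factor.
Divide: m³ + 12m² + 36m + 5 = (m + 5)(m² + 7m + 1).
Apply the quadratic formula to m² + 7m + 1 = 0: m = (-7 ± √45)/2, i.e. m ≈ -0.1459 or m ≈ -6.8541.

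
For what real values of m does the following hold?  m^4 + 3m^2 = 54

Let u = m^2. The equation becomes u^2 + 3u - 54 = 0.
Factor: (u - 6)(u + 9) = 0, so u = 6 or u = -9.
m^2 = 6 gives m = +/-sqrt(6) ~= +/-2.4495.
m^2 = -9 < 0 has no real solution.

m = -2.4495 or m = 2.4495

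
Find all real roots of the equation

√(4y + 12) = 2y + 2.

Square both sides: 4y + 12 = (2y + 2)².
Expand and rearrange: 4y² + 4y - 8 = 0.
Solving gives y = 1 or y = -2.
Check each candidate in the original equation:
  y = 1: √(16) = 4, while 2y + 2 = 4 — valid.
  y = -2: √(4) = 2, while 2y + 2 = -2 — extraneous.

y = 1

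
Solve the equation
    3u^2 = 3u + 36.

u = -3 or u = 4

Bring every term to one side: 3u^2 - 3u - 36 = 0.
Factor: 3(u + 3)(u - 4) = 0.
So u = -3 or u = 4.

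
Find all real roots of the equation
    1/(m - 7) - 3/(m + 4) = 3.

Multiply both sides by (m - 7)(m + 4):
(m + 4) - 3(m - 7) = 3(m - 7)(m + 4).
Expand and collect terms: 3m² - 7m - 109 = 0.
By the quadratic formula, m = (7 ± √1357) / 6, so m ≈ 7.3062 or m ≈ -4.9729.
Neither value makes a denominator zero (m ≠ 7, m ≠ -4), so both are valid.

m = -4.9729 or m = 7.3062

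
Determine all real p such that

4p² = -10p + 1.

p = -2.5963 or p = 0.0963

Rearrange to standard form: 4p² + 10p - 1 = 0.
Discriminant: (10)² − 4·4·(-1) = 116.
Quadratic formula: p = (-10 ± √116) / 8.
So p = -5/4 + √(29)/4 ≈ 0.0963 or p = -√(29)/4 - 5/4 ≈ -2.5963.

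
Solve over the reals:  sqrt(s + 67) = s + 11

Square both sides: s + 67 = (s + 11)^2.
Expand and rearrange: s^2 + 21s + 54 = 0.
Solving gives s = -3 or s = -18.
Check each candidate in the original equation:
  s = -3: sqrt(64) = 8, while s + 11 = 8 — valid.
  s = -18: sqrt(49) = 7, while s + 11 = -7 — extraneous.

s = -3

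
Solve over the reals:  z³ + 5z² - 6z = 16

z = -5.5616 or z = -1.4384 or z = 2

Rearrange: z³ + 5z² - 6z - 16 = 0.
Possible rational roots are divisors of -16. Testing z = 2 gives 0, so (z - 2) is a factor.
Divide: z³ + 5z² - 6z - 16 = (z - 2)(z² + 7z + 8).
Apply the quadratic formula to z² + 7z + 8 = 0: z = (-7 ± √17)/2, i.e. z ≈ -1.4384 or z ≈ -5.5616.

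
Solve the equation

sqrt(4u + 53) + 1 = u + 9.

Isolate the radical: sqrt(4u + 53) = u + 8.
Square both sides: 4u + 53 = (u + 8)^2.
Expand and rearrange: u^2 + 12u + 11 = 0.
Solving gives u = -1 or u = -11.
Check each candidate in the original equation:
  u = -1: sqrt(49) = 7, while u + 8 = 7 — valid.
  u = -11: sqrt(9) = 3, while u + 8 = -3 — extraneous.

u = -1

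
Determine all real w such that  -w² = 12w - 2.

Rearrange to standard form: -w² - 12w + 2 = 0.
Discriminant: (-12)² − 4·(-1)·2 = 152.
Quadratic formula: w = (12 ± √152) / (-2).
So w = -√(38) - 6 ≈ -12.1644 or w = -6 + √(38) ≈ 0.1644.

w = -12.1644 or w = 0.1644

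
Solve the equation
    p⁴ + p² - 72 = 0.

Let u = p². The equation becomes u² + u - 72 = 0.
Factor: (u + 9)(u - 8) = 0, so u = -9 or u = 8.
p² = -9 < 0 has no real solution.
p² = 8 gives p = ±2·√(2) ≈ ±2.8284.

p = -2.8284 or p = 2.8284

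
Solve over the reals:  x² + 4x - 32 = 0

Factor: (x - 4)(x + 8) = 0.
So x = 4 or x = -8.

x = -8 or x = 4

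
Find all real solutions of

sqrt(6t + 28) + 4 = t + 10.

Isolate the radical: sqrt(6t + 28) = t + 6.
Square both sides: 6t + 28 = (t + 6)^2.
Expand and rearrange: t^2 + 6t + 8 = 0.
Solving gives t = -2 or t = -4.
Check each candidate in the original equation:
  t = -2: sqrt(16) = 4, while t + 6 = 4 — valid.
  t = -4: sqrt(4) = 2, while t + 6 = 2 — valid.

t = -4 or t = -2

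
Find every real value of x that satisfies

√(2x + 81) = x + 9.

x = 0

Square both sides: 2x + 81 = (x + 9)².
Expand and rearrange: x² + 16x = 0.
Solving gives x = 0 or x = -16.
Check each candidate in the original equation:
  x = 0: √(81) = 9, while x + 9 = 9 — valid.
  x = -16: √(49) = 7, while x + 9 = -7 — extraneous.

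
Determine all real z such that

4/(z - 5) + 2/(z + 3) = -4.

Multiply both sides by (z - 5)(z + 3):
4(z + 3) + 2(z - 5) = -4(z - 5)(z + 3).
Expand and collect terms: -4z^2 + 2z + 58 = 0.
By the quadratic formula, z = (-2 +/- sqrt(932)) / -8, so z ~= -3.5661 or z ~= 4.0661.
Neither value makes a denominator zero (z != 5, z != -3), so both are valid.

z = -3.5661 or z = 4.0661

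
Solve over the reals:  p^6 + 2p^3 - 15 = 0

Let u = p^3. The equation becomes u^2 + 2u - 15 = 0.
Factor: (u + 5)(u - 3) = 0, so u = -5 or u = 3.
p^3 = -5 gives p = -(5)^(1/3) ~= -1.71.
p^3 = 3 gives p = (3)^(1/3) ~= 1.4422.

p = -1.71 or p = 1.4422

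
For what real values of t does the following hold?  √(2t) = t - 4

t = 8

Square both sides: 2t = (t - 4)².
Expand and rearrange: t² - 10t + 16 = 0.
Solving gives t = 8 or t = 2.
Check each candidate in the original equation:
  t = 8: √(16) = 4, while t - 4 = 4 — valid.
  t = 2: √(4) = 2, while t - 4 = -2 — extraneous.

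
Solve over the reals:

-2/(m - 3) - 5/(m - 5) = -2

m = 3.3915 or m = 8.1085

Multiply both sides by (m - 3)(m - 5):
-2(m - 5) - 5(m - 3) = -2(m - 3)(m - 5).
Expand and collect terms: -2m² + 23m - 55 = 0.
By the quadratic formula, m = (-23 ± √89) / -4, so m ≈ 3.3915 or m ≈ 8.1085.
Neither value makes a denominator zero (m ≠ 3, m ≠ 5), so both are valid.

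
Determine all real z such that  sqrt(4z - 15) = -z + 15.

Square both sides: 4z - 15 = (-z + 15)^2.
Expand and rearrange: z^2 - 34z + 240 = 0.
Solving gives z = 24 or z = 10.
Check each candidate in the original equation:
  z = 24: sqrt(81) = 9, while -z + 15 = -9 — extraneous.
  z = 10: sqrt(25) = 5, while -z + 15 = 5 — valid.

z = 10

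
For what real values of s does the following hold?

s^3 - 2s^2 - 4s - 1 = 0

Possible rational roots are divisors of -1. Testing s = -1 gives 0, so (s + 1) is a factor.
Divide: s^3 - 2s^2 - 4s - 1 = (s + 1)(s^2 - 3s - 1).
Apply the quadratic formula to s^2 - 3s - 1 = 0: s = (3 +/- sqrt(13))/2, i.e. s ~= 3.3028 or s ~= -0.3028.

s = -1 or s = -0.3028 or s = 3.3028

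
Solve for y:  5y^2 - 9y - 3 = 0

Discriminant: (-9)^2 - 4*5*(-3) = 141.
Quadratic formula: y = (9 +/- sqrt(141)) / 10.
So y = 9/10 + sqrt(141)/10 ~= 2.0874 or y = 9/10 - sqrt(141)/10 ~= -0.2874.

y = -0.2874 or y = 2.0874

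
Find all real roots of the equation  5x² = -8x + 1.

Rearrange to standard form: 5x² + 8x - 1 = 0.
Discriminant: (8)² − 4·5·(-1) = 84.
Quadratic formula: x = (-8 ± √84) / 10.
So x = -4/5 + √(21)/5 ≈ 0.1165 or x = -√(21)/5 - 4/5 ≈ -1.7165.

x = -1.7165 or x = 0.1165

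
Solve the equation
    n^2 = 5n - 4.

Bring every term to one side: n^2 - 5n + 4 = 0.
Factor: (n - 4)(n - 1) = 0.
So n = 4 or n = 1.

n = 1 or n = 4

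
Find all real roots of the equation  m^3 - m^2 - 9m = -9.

Rearrange: m^3 - m^2 - 9m + 9 = 0.
Possible rational roots are divisors of 9. Testing m = -3 gives 0, so (m + 3) is a factor.
Divide: m^3 - m^2 - 9m + 9 = (m + 3)(m^2 - 4m + 3).
Factor the quadratic: m = 3 or m = 1.

m = -3 or m = 1 or m = 3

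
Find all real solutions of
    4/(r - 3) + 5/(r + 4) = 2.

Multiply both sides by (r - 3)(r + 4):
4(r + 4) + 5(r - 3) = 2(r - 3)(r + 4).
Expand and collect terms: 2r^2 - 7r - 25 = 0.
By the quadratic formula, r = (7 +/- sqrt(249)) / 4, so r ~= 5.6949 or r ~= -2.1949.
Neither value makes a denominator zero (r != 3, r != -4), so both are valid.

r = -2.1949 or r = 5.6949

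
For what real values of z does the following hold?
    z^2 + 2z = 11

z = -4.4641 or z = 2.4641

Rearrange to standard form: z^2 + 2z - 11 = 0.
Discriminant: (2)^2 - 4*1*(-11) = 48.
Quadratic formula: z = (-2 +/- sqrt(48)) / 2.
So z = -1 + 2*sqrt(3) ~= 2.4641 or z = -2*sqrt(3) - 1 ~= -4.4641.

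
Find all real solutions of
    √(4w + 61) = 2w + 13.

w = -3

Square both sides: 4w + 61 = (2w + 13)².
Expand and rearrange: 4w² + 48w + 108 = 0.
Solving gives w = -3 or w = -9.
Check each candidate in the original equation:
  w = -3: √(49) = 7, while 2w + 13 = 7 — valid.
  w = -9: √(25) = 5, while 2w + 13 = -5 — extraneous.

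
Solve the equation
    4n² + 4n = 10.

n = -2.1583 or n = 1.1583

Rearrange to standard form: 4n² + 4n - 10 = 0.
Discriminant: (4)² − 4·4·(-10) = 176.
Quadratic formula: n = (-4 ± √176) / 8.
So n = -1/2 + √(11)/2 ≈ 1.1583 or n = -√(11)/2 - 1/2 ≈ -2.1583.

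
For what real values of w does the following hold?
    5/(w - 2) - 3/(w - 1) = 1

w = 0.2087 or w = 4.7913

Multiply both sides by (w - 2)(w - 1):
5(w - 1) - 3(w - 2) = (w - 2)(w - 1).
Expand and collect terms: w² - 5w + 1 = 0.
By the quadratic formula, w = (5 ± √21) / 2, so w ≈ 4.7913 or w ≈ 0.2087.
Neither value makes a denominator zero (w ≠ 2, w ≠ 1), so both are valid.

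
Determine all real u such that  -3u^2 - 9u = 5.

Rearrange to standard form: -3u^2 - 9u - 5 = 0.
Discriminant: (-9)^2 - 4*(-3)*(-5) = 21.
Quadratic formula: u = (9 +/- sqrt(21)) / (-6).
So u = -3/2 - sqrt(21)/6 ~= -2.2638 or u = -3/2 + sqrt(21)/6 ~= -0.7362.

u = -2.2638 or u = -0.7362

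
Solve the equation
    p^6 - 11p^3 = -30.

p = 1.71 or p = 1.8171

Let u = p^3. The equation becomes u^2 - 11u + 30 = 0.
Factor: (u - 6)(u - 5) = 0, so u = 6 or u = 5.
p^3 = 6 gives p = (6)^(1/3) ~= 1.8171.
p^3 = 5 gives p = (5)^(1/3) ~= 1.71.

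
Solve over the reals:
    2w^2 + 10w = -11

Rearrange to standard form: 2w^2 + 10w + 11 = 0.
Discriminant: (10)^2 - 4*2*11 = 12.
Quadratic formula: w = (-10 +/- sqrt(12)) / 4.
So w = -5/2 + sqrt(3)/2 ~= -1.634 or w = -5/2 - sqrt(3)/2 ~= -3.366.

w = -3.366 or w = -1.634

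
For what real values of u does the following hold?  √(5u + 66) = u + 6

u = 3

Square both sides: 5u + 66 = (u + 6)².
Expand and rearrange: u² + 7u - 30 = 0.
Solving gives u = 3 or u = -10.
Check each candidate in the original equation:
  u = 3: √(81) = 9, while u + 6 = 9 — valid.
  u = -10: √(16) = 4, while u + 6 = -4 — extraneous.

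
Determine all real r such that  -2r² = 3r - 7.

r = -2.7656 or r = 1.2656

Rearrange to standard form: -2r² - 3r + 7 = 0.
Discriminant: (-3)² − 4·(-2)·7 = 65.
Quadratic formula: r = (3 ± √65) / (-4).
So r = -√(65)/4 - 3/4 ≈ -2.7656 or r = -3/4 + √(65)/4 ≈ 1.2656.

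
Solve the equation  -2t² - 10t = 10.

Rearrange to standard form: -2t² - 10t - 10 = 0.
Discriminant: (-10)² − 4·(-2)·(-10) = 20.
Quadratic formula: t = (10 ± √20) / (-4).
So t = -5/2 - √(5)/2 ≈ -3.618 or t = -5/2 + √(5)/2 ≈ -1.382.

t = -3.618 or t = -1.382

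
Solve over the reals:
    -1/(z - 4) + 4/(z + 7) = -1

z = -10.746 or z = 4.746

Multiply both sides by (z - 4)(z + 7):
-(z + 7) + 4(z - 4) = -(z - 4)(z + 7).
Expand and collect terms: -z^2 - 6z + 51 = 0.
By the quadratic formula, z = (6 +/- sqrt(240)) / -2, so z ~= -10.746 or z ~= 4.746.
Neither value makes a denominator zero (z != 4, z != -7), so both are valid.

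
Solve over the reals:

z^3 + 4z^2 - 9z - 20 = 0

z = -5 or z = -1.5616 or z = 2.5616

Possible rational roots are divisors of -20. Testing z = -5 gives 0, so (z + 5) is a factor.
Divide: z^3 + 4z^2 - 9z - 20 = (z + 5)(z^2 - z - 4).
Apply the quadratic formula to z^2 - z - 4 = 0: z = (1 +/- sqrt(17))/2, i.e. z ~= 2.5616 or z ~= -1.5616.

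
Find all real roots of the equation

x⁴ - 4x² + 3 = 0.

Let u = x². The equation becomes u² - 4u + 3 = 0.
Factor: (u - 1)(u - 3) = 0, so u = 1 or u = 3.
x² = 1 gives x = ±1.
x² = 3 gives x = ±√(3) ≈ ±1.7321.

x = -1.7321 or x = -1 or x = 1 or x = 1.7321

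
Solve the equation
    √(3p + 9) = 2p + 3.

Square both sides: 3p + 9 = (2p + 3)².
Expand and rearrange: 4p² + 9p = 0.
Solving gives p = 0 or p = -2.25.
Check each candidate in the original equation:
  p = 0: √(9) = 3, while 2p + 3 = 3 — valid.
  p = -2.25: √(2.25) = 1.5, while 2p + 3 = -1.5 — extraneous.

p = 0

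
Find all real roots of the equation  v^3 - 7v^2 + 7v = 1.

Rearrange: v^3 - 7v^2 + 7v - 1 = 0.
Possible rational roots are divisors of -1. Testing v = 1 gives 0, so (v - 1) is a factor.
Divide: v^3 - 7v^2 + 7v - 1 = (v - 1)(v^2 - 6v + 1).
Apply the quadratic formula to v^2 - 6v + 1 = 0: v = (6 +/- sqrt(32))/2, i.e. v ~= 5.8284 or v ~= 0.1716.

v = 0.1716 or v = 1 or v = 5.8284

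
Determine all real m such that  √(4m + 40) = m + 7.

Square both sides: 4m + 40 = (m + 7)².
Expand and rearrange: m² + 10m + 9 = 0.
Solving gives m = -1 or m = -9.
Check each candidate in the original equation:
  m = -1: √(36) = 6, while m + 7 = 6 — valid.
  m = -9: √(4) = 2, while m + 7 = -2 — extraneous.

m = -1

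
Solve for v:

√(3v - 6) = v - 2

Square both sides: 3v - 6 = (v - 2)².
Expand and rearrange: v² - 7v + 10 = 0.
Solving gives v = 5 or v = 2.
Check each candidate in the original equation:
  v = 5: √(9) = 3, while v - 2 = 3 — valid.
  v = 2: √(0) = 0, while v - 2 = 0 — valid.

v = 2 or v = 5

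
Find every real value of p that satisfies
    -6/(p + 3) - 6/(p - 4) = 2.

p = -7.1098 or p = 2.1098

Multiply both sides by (p + 3)(p - 4):
-6(p - 4) - 6(p + 3) = 2(p + 3)(p - 4).
Expand and collect terms: 2p² + 10p - 30 = 0.
By the quadratic formula, p = (-10 ± √340) / 4, so p ≈ 2.1098 or p ≈ -7.1098.
Neither value makes a denominator zero (p ≠ -3, p ≠ 4), so both are valid.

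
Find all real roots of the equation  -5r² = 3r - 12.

Rearrange to standard form: -5r² - 3r + 12 = 0.
Discriminant: (-3)² − 4·(-5)·12 = 249.
Quadratic formula: r = (3 ± √249) / (-10).
So r = -√(249)/10 - 3/10 ≈ -1.878 or r = -3/10 + √(249)/10 ≈ 1.278.

r = -1.878 or r = 1.278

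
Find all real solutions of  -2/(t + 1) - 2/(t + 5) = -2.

Multiply both sides by (t + 1)(t + 5):
-2(t + 5) - 2(t + 1) = -2(t + 1)(t + 5).
Expand and collect terms: -2t^2 - 8t + 2 = 0.
By the quadratic formula, t = (8 +/- sqrt(80)) / -4, so t ~= -4.2361 or t ~= 0.2361.
Neither value makes a denominator zero (t != -1, t != -5), so both are valid.

t = -4.2361 or t = 0.2361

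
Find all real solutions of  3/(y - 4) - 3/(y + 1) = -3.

y = 0.382 or y = 2.618

Multiply both sides by (y - 4)(y + 1):
3(y + 1) - 3(y - 4) = -3(y - 4)(y + 1).
Expand and collect terms: -3y² + 9y - 3 = 0.
By the quadratic formula, y = (-9 ± √45) / -6, so y ≈ 0.382 or y ≈ 2.618.
Neither value makes a denominator zero (y ≠ 4, y ≠ -1), so both are valid.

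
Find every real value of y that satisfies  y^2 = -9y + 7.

Rearrange to standard form: y^2 + 9y - 7 = 0.
Discriminant: (9)^2 - 4*1*(-7) = 109.
Quadratic formula: y = (-9 +/- sqrt(109)) / 2.
So y = -9/2 + sqrt(109)/2 ~= 0.7202 or y = -sqrt(109)/2 - 9/2 ~= -9.7202.

y = -9.7202 or y = 0.7202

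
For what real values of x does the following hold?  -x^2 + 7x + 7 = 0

x = -0.8875 or x = 7.8875

Discriminant: (7)^2 - 4*(-1)*7 = 77.
Quadratic formula: x = (-7 +/- sqrt(77)) / (-2).
So x = 7/2 - sqrt(77)/2 ~= -0.8875 or x = 7/2 + sqrt(77)/2 ~= 7.8875.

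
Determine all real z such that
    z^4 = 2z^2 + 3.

Let u = z^2. The equation becomes u^2 - 2u - 3 = 0.
Factor: (u + 1)(u - 3) = 0, so u = -1 or u = 3.
z^2 = -1 < 0 has no real solution.
z^2 = 3 gives z = +/-sqrt(3) ~= +/-1.7321.

z = -1.7321 or z = 1.7321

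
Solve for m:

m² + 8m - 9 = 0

Factor: (m - 1)(m + 9) = 0.
So m = 1 or m = -9.

m = -9 or m = 1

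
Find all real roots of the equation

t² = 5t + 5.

t = -0.8541 or t = 5.8541

Rearrange to standard form: t² - 5t - 5 = 0.
Discriminant: (-5)² − 4·1·(-5) = 45.
Quadratic formula: t = (5 ± √45) / 2.
So t = 5/2 + 3·√(5)/2 ≈ 5.8541 or t = 5/2 - 3·√(5)/2 ≈ -0.8541.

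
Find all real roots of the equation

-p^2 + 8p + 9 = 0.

p = -1 or p = 9

Factor: -1(p - 9)(p + 1) = 0.
So p = 9 or p = -1.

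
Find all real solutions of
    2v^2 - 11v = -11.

Rearrange to standard form: 2v^2 - 11v + 11 = 0.
Discriminant: (-11)^2 - 4*2*11 = 33.
Quadratic formula: v = (11 +/- sqrt(33)) / 4.
So v = sqrt(33)/4 + 11/4 ~= 4.1861 or v = 11/4 - sqrt(33)/4 ~= 1.3139.

v = 1.3139 or v = 4.1861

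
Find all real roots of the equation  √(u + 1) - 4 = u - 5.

u = 3

Isolate the radical: √(u + 1) = u - 1.
Square both sides: u + 1 = (u - 1)².
Expand and rearrange: u² - 3u = 0.
Solving gives u = 3 or u = 0.
Check each candidate in the original equation:
  u = 3: √(4) = 2, while u - 1 = 2 — valid.
  u = 0: √(1) = 1, while u - 1 = -1 — extraneous.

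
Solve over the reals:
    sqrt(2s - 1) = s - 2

Square both sides: 2s - 1 = (s - 2)^2.
Expand and rearrange: s^2 - 6s + 5 = 0.
Solving gives s = 5 or s = 1.
Check each candidate in the original equation:
  s = 5: sqrt(9) = 3, while s - 2 = 3 — valid.
  s = 1: sqrt(1) = 1, while s - 2 = -1 — extraneous.

s = 5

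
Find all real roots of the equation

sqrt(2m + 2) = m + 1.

m = -1 or m = 1

Square both sides: 2m + 2 = (m + 1)^2.
Expand and rearrange: m^2 - 1 = 0.
Solving gives m = 1 or m = -1.
Check each candidate in the original equation:
  m = 1: sqrt(4) = 2, while m + 1 = 2 — valid.
  m = -1: sqrt(0) = 0, while m + 1 = 0 — valid.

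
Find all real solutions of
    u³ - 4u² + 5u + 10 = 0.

Possible rational roots are divisors of 10. Testing u = -1 gives 0, so (u + 1) is a factor.
Divide: u³ - 4u² + 5u + 10 = (u + 1)(u² - 5u + 10).
The quadratic u² - 5u + 10 has discriminant -15 < 0, so no further real roots.

u = -1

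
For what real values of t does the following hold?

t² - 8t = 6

t = -0.6904 or t = 8.6904

Rearrange to standard form: t² - 8t - 6 = 0.
Discriminant: (-8)² − 4·1·(-6) = 88.
Quadratic formula: t = (8 ± √88) / 2.
So t = 4 + √(22) ≈ 8.6904 or t = 4 - √(22) ≈ -0.6904.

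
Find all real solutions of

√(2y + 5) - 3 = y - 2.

Isolate the radical: √(2y + 5) = y + 1.
Square both sides: 2y + 5 = (y + 1)².
Expand and rearrange: y² - 4 = 0.
Solving gives y = 2 or y = -2.
Check each candidate in the original equation:
  y = 2: √(9) = 3, while y + 1 = 3 — valid.
  y = -2: √(1) = 1, while y + 1 = -1 — extraneous.

y = 2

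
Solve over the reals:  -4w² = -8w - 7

w = -0.6583 or w = 2.6583

Rearrange to standard form: -4w² + 8w + 7 = 0.
Discriminant: (8)² − 4·(-4)·7 = 176.
Quadratic formula: w = (-8 ± √176) / (-8).
So w = 1 - √(11)/2 ≈ -0.6583 or w = 1 + √(11)/2 ≈ 2.6583.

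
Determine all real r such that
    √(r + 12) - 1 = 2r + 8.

Isolate the radical: √(r + 12) = 2r + 9.
Square both sides: r + 12 = (2r + 9)².
Expand and rearrange: 4r² + 35r + 69 = 0.
Solving gives r = -3 or r = -5.75.
Check each candidate in the original equation:
  r = -3: √(9) = 3, while 2r + 9 = 3 — valid.
  r = -5.75: √(6.25) = 2.5, while 2r + 9 = -2.5 — extraneous.

r = -3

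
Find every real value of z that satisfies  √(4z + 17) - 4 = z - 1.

Isolate the radical: √(4z + 17) = z + 3.
Square both sides: 4z + 17 = (z + 3)².
Expand and rearrange: z² + 2z - 8 = 0.
Solving gives z = 2 or z = -4.
Check each candidate in the original equation:
  z = 2: √(25) = 5, while z + 3 = 5 — valid.
  z = -4: √(1) = 1, while z + 3 = -1 — extraneous.

z = 2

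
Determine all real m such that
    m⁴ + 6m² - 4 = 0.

m = -0.7782 or m = 0.7782

Let u = m². The equation becomes u² + 6u - 4 = 0.
By the quadratic formula, u = -3 + √(13) or u = -√(13) - 3.
m² = -3 + √(13) gives m = ±√(-3 + √(13)) ≈ ±0.7782.
m² = -√(13) - 3 < 0 has no real solution.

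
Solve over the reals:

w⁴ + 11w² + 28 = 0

No real solutions.

Let u = w². The equation becomes u² + 11u + 28 = 0.
Factor: (u + 4)(u + 7) = 0, so u = -4 or u = -7.
w² = -4 < 0 has no real solution.
w² = -7 < 0 has no real solution.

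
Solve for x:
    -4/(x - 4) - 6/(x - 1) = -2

Multiply both sides by (x - 4)(x - 1):
-4(x - 1) - 6(x - 4) = -2(x - 4)(x - 1).
Expand and collect terms: -2x² + 20x - 36 = 0.
By the quadratic formula, x = (-20 ± √112) / -4, so x ≈ 2.3542 or x ≈ 7.6458.
Neither value makes a denominator zero (x ≠ 4, x ≠ 1), so both are valid.

x = 2.3542 or x = 7.6458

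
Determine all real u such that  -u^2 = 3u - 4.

Bring every term to one side: -u^2 - 3u + 4 = 0.
Factor: -1(u + 4)(u - 1) = 0.
So u = -4 or u = 1.

u = -4 or u = 1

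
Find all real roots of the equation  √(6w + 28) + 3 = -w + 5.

Isolate the radical: √(6w + 28) = -w + 2.
Square both sides: 6w + 28 = (-w + 2)².
Expand and rearrange: w² - 10w - 24 = 0.
Solving gives w = 12 or w = -2.
Check each candidate in the original equation:
  w = 12: √(100) = 10, while -w + 2 = -10 — extraneous.
  w = -2: √(16) = 4, while -w + 2 = 4 — valid.

w = -2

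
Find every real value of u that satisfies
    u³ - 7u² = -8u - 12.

u = -0.8284 or u = 3 or u = 4.8284

Rearrange: u³ - 7u² + 8u + 12 = 0.
Possible rational roots are divisors of 12. Testing u = 3 gives 0, so (u - 3) is a factor.
Divide: u³ - 7u² + 8u + 12 = (u - 3)(u² - 4u - 4).
Apply the quadratic formula to u² - 4u - 4 = 0: u = (4 ± √32)/2, i.e. u ≈ 4.8284 or u ≈ -0.8284.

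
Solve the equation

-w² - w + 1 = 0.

w = -1.618 or w = 0.618

Discriminant: (-1)² − 4·(-1)·1 = 5.
Quadratic formula: w = (1 ± √5) / (-2).
So w = -√(5)/2 - 1/2 ≈ -1.618 or w = -1/2 + √(5)/2 ≈ 0.618.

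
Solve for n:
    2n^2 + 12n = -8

n = -5.2361 or n = -0.7639

Rearrange to standard form: 2n^2 + 12n + 8 = 0.
Discriminant: (12)^2 - 4*2*8 = 80.
Quadratic formula: n = (-12 +/- sqrt(80)) / 4.
So n = -3 + sqrt(5) ~= -0.7639 or n = -3 - sqrt(5) ~= -5.2361.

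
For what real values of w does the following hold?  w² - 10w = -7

w = 0.7574 or w = 9.2426

Rearrange to standard form: w² - 10w + 7 = 0.
Discriminant: (-10)² − 4·1·7 = 72.
Quadratic formula: w = (10 ± √72) / 2.
So w = 3·√(2) + 5 ≈ 9.2426 or w = 5 - 3·√(2) ≈ 0.7574.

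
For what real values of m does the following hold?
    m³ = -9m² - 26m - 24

Rearrange: m³ + 9m² + 26m + 24 = 0.
Possible rational roots are divisors of 24. Testing m = -4 gives 0, so (m + 4) is a factor.
Divide: m³ + 9m² + 26m + 24 = (m + 4)(m² + 5m + 6).
Factor the quadratic: m = -2 or m = -3.

m = -4 or m = -3 or m = -2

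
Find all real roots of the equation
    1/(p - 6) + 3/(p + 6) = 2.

Multiply both sides by (p - 6)(p + 6):
(p + 6) + 3(p - 6) = 2(p - 6)(p + 6).
Expand and collect terms: 2p^2 - 4p - 60 = 0.
By the quadratic formula, p = (4 +/- sqrt(496)) / 4, so p ~= 6.5678 or p ~= -4.5678.
Neither value makes a denominator zero (p != 6, p != -6), so both are valid.

p = -4.5678 or p = 6.5678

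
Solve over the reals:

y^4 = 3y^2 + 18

y = -2.4495 or y = 2.4495

Let u = y^2. The equation becomes u^2 - 3u - 18 = 0.
Factor: (u + 3)(u - 6) = 0, so u = -3 or u = 6.
y^2 = -3 < 0 has no real solution.
y^2 = 6 gives y = +/-sqrt(6) ~= +/-2.4495.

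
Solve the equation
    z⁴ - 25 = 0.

Let u = z². The equation becomes u² - 25 = 0.
Factor: (u + 5)(u - 5) = 0, so u = -5 or u = 5.
z² = -5 < 0 has no real solution.
z² = 5 gives z = ±√(5) ≈ ±2.2361.

z = -2.2361 or z = 2.2361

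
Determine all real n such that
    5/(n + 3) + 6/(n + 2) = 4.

n = -2.6302 or n = 0.3802

Multiply both sides by (n + 3)(n + 2):
5(n + 2) + 6(n + 3) = 4(n + 3)(n + 2).
Expand and collect terms: 4n² + 9n - 4 = 0.
By the quadratic formula, n = (-9 ± √145) / 8, so n ≈ 0.3802 or n ≈ -2.6302.
Neither value makes a denominator zero (n ≠ -3, n ≠ -2), so both are valid.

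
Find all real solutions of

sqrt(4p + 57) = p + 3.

Square both sides: 4p + 57 = (p + 3)^2.
Expand and rearrange: p^2 + 2p - 48 = 0.
Solving gives p = 6 or p = -8.
Check each candidate in the original equation:
  p = 6: sqrt(81) = 9, while p + 3 = 9 — valid.
  p = -8: sqrt(25) = 5, while p + 3 = -5 — extraneous.

p = 6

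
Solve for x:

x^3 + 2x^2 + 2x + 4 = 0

Possible rational roots are divisors of 4. Testing x = -2 gives 0, so (x + 2) is a factor.
Divide: x^3 + 2x^2 + 2x + 4 = (x + 2)(x^2 + 2).
The quadratic x^2 + 2 has discriminant -8 < 0, so no further real roots.

x = -2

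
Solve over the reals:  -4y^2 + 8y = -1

y = -0.118 or y = 2.118

Rearrange to standard form: -4y^2 + 8y + 1 = 0.
Discriminant: (8)^2 - 4*(-4)*1 = 80.
Quadratic formula: y = (-8 +/- sqrt(80)) / (-8).
So y = 1 - sqrt(5)/2 ~= -0.118 or y = 1 + sqrt(5)/2 ~= 2.118.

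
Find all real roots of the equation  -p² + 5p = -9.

Rearrange to standard form: -p² + 5p + 9 = 0.
Discriminant: (5)² − 4·(-1)·9 = 61.
Quadratic formula: p = (-5 ± √61) / (-2).
So p = 5/2 - √(61)/2 ≈ -1.4051 or p = 5/2 + √(61)/2 ≈ 6.4051.

p = -1.4051 or p = 6.4051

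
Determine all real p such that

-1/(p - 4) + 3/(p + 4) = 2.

Multiply both sides by (p - 4)(p + 4):
-(p + 4) + 3(p - 4) = 2(p - 4)(p + 4).
Expand and collect terms: 2p² - 2p - 16 = 0.
By the quadratic formula, p = (2 ± √132) / 4, so p ≈ 3.3723 or p ≈ -2.3723.
Neither value makes a denominator zero (p ≠ 4, p ≠ -4), so both are valid.

p = -2.3723 or p = 3.3723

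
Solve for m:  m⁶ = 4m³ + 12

Let u = m³. The equation becomes u² - 4u - 12 = 0.
Factor: (u + 2)(u - 6) = 0, so u = -2 or u = 6.
m³ = -2 gives m = -∛(2) ≈ -1.2599.
m³ = 6 gives m = ∛(6) ≈ 1.8171.

m = -1.2599 or m = 1.8171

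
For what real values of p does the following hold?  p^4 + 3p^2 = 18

p = -1.7321 or p = 1.7321

Let u = p^2. The equation becomes u^2 + 3u - 18 = 0.
Factor: (u + 6)(u - 3) = 0, so u = -6 or u = 3.
p^2 = -6 < 0 has no real solution.
p^2 = 3 gives p = +/-sqrt(3) ~= +/-1.7321.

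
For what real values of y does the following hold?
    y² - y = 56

Bring every term to one side: y² - y - 56 = 0.
Factor: (y + 7)(y - 8) = 0.
So y = -7 or y = 8.

y = -7 or y = 8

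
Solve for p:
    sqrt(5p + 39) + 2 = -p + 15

Isolate the radical: sqrt(5p + 39) = -p + 13.
Square both sides: 5p + 39 = (-p + 13)^2.
Expand and rearrange: p^2 - 31p + 130 = 0.
Solving gives p = 26 or p = 5.
Check each candidate in the original equation:
  p = 26: sqrt(169) = 13, while -p + 13 = -13 — extraneous.
  p = 5: sqrt(64) = 8, while -p + 13 = 8 — valid.

p = 5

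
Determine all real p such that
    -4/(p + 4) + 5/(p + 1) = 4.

p = -4.75 or p = 0

Multiply both sides by (p + 4)(p + 1):
-4(p + 1) + 5(p + 4) = 4(p + 4)(p + 1).
Expand and collect terms: 4p² + 19p = 0.
Factor or apply the quadratic formula: p = 0 or p = -4.75.
Neither value makes a denominator zero (p ≠ -4, p ≠ -1), so both are valid.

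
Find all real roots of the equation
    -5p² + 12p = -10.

p = -0.6547 or p = 3.0547

Rearrange to standard form: -5p² + 12p + 10 = 0.
Discriminant: (12)² − 4·(-5)·10 = 344.
Quadratic formula: p = (-12 ± √344) / (-10).
So p = 6/5 - √(86)/5 ≈ -0.6547 or p = 6/5 + √(86)/5 ≈ 3.0547.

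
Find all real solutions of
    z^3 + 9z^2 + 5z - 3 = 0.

Possible rational roots are divisors of -3. Testing z = -1 gives 0, so (z + 1) is a factor.
Divide: z^3 + 9z^2 + 5z - 3 = (z + 1)(z^2 + 8z - 3).
Apply the quadratic formula to z^2 + 8z - 3 = 0: z = (-8 +/- sqrt(76))/2, i.e. z ~= 0.3589 or z ~= -8.3589.

z = -8.3589 or z = -1 or z = 0.3589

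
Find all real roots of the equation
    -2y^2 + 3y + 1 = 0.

y = -0.2808 or y = 1.7808

Discriminant: (3)^2 - 4*(-2)*1 = 17.
Quadratic formula: y = (-3 +/- sqrt(17)) / (-4).
So y = 3/4 - sqrt(17)/4 ~= -0.2808 or y = 3/4 + sqrt(17)/4 ~= 1.7808.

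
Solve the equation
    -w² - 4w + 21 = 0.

w = -7 or w = 3

Factor: -1(w + 7)(w - 3) = 0.
So w = -7 or w = 3.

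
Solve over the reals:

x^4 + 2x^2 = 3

Let u = x^2. The equation becomes u^2 + 2u - 3 = 0.
Factor: (u - 1)(u + 3) = 0, so u = 1 or u = -3.
x^2 = 1 gives x = +/-1.
x^2 = -3 < 0 has no real solution.

x = -1 or x = 1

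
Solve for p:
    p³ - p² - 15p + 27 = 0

Possible rational roots are divisors of 27. Testing p = 3 gives 0, so (p - 3) is a factor.
Divide: p³ - p² - 15p + 27 = (p - 3)(p² + 2p - 9).
Apply the quadratic formula to p² + 2p - 9 = 0: p = (-2 ± √40)/2, i.e. p ≈ 2.1623 or p ≈ -4.1623.

p = -4.1623 or p = 2.1623 or p = 3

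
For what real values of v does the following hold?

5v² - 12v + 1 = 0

Discriminant: (-12)² − 4·5·1 = 124.
Quadratic formula: v = (12 ± √124) / 10.
So v = √(31)/5 + 6/5 ≈ 2.3136 or v = 6/5 - √(31)/5 ≈ 0.0864.

v = 0.0864 or v = 2.3136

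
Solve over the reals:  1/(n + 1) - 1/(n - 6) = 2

Multiply both sides by (n + 1)(n - 6):
(n - 6) - (n + 1) = 2(n + 1)(n - 6).
Expand and collect terms: 2n^2 - 10n - 5 = 0.
By the quadratic formula, n = (10 +/- sqrt(140)) / 4, so n ~= 5.458 or n ~= -0.458.
Neither value makes a denominator zero (n != -1, n != 6), so both are valid.

n = -0.458 or n = 5.458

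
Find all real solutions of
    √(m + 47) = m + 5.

Square both sides: m + 47 = (m + 5)².
Expand and rearrange: m² + 9m - 22 = 0.
Solving gives m = 2 or m = -11.
Check each candidate in the original equation:
  m = 2: √(49) = 7, while m + 5 = 7 — valid.
  m = -11: √(36) = 6, while m + 5 = -6 — extraneous.

m = 2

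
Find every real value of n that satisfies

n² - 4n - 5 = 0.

n = -1 or n = 5

Factor: (n - 5)(n + 1) = 0.
So n = 5 or n = -1.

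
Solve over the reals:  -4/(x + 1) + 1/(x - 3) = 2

x = -2.8423 or x = 3.3423

Multiply both sides by (x + 1)(x - 3):
-4(x - 3) + (x + 1) = 2(x + 1)(x - 3).
Expand and collect terms: 2x^2 - x - 19 = 0.
By the quadratic formula, x = (1 +/- sqrt(153)) / 4, so x ~= 3.3423 or x ~= -2.8423.
Neither value makes a denominator zero (x != -1, x != 3), so both are valid.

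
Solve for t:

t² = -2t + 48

t = -8 or t = 6

Bring every term to one side: t² + 2t - 48 = 0.
Factor: (t + 8)(t - 6) = 0.
So t = -8 or t = 6.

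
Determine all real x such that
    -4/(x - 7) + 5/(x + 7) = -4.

Multiply both sides by (x - 7)(x + 7):
-4(x + 7) + 5(x - 7) = -4(x - 7)(x + 7).
Expand and collect terms: -4x^2 - x + 259 = 0.
By the quadratic formula, x = (1 +/- sqrt(4145)) / -8, so x ~= -8.1727 or x ~= 7.9227.
Neither value makes a denominator zero (x != 7, x != -7), so both are valid.

x = -8.1727 or x = 7.9227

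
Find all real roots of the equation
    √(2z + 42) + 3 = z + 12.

Isolate the radical: √(2z + 42) = z + 9.
Square both sides: 2z + 42 = (z + 9)².
Expand and rearrange: z² + 16z + 39 = 0.
Solving gives z = -3 or z = -13.
Check each candidate in the original equation:
  z = -3: √(36) = 6, while z + 9 = 6 — valid.
  z = -13: √(16) = 4, while z + 9 = -4 — extraneous.

z = -3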